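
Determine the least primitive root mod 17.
g = 3. For each prime q|16: 3^{8}≡16, none ≡ 1, so ord_17(3) = 16 and 3 is a primitive root.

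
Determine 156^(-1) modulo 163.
Since 163 is prime, by Fermat 156^(-1) ≡ 156^{161} ≡ 93 mod 163. Verify: 156 × 93 = 14508 ≡ 1 mod 163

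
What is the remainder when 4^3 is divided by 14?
4^{3} = 64 ≡ 8 mod 14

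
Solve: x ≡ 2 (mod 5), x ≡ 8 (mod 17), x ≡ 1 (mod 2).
M = 5 × 17 × 2 = 170. M₁ = 34, y₁ ≡ 4 (mod 5). M₂ = 10, y₂ ≡ 12 (mod 17). M₃ = 85, y₃ ≡ 1 (mod 2). x = 2×34×4 + 8×10×12 + 1×85×1 ≡ 127 (mod 170)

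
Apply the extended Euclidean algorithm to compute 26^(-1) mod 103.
Extended GCD: 26(4) + 103(-1) = 1. So 26^(-1) ≡ 4 (mod 103). Verify: 26 × 4 = 104 ≡ 1 (mod 103)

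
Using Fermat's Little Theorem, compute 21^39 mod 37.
By Fermat: 21^{36} ≡ 1 mod 37. So 21^{39} = 21^{36} · 21^{3} ≡ 21^{3} ≡ 11 mod 37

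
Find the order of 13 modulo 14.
Powers of 13 mod 14: 13^1≡13, 13^2≡1. So the order of 13 is 2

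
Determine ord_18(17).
Powers of 17 mod 18: 17^1≡17, 17^2≡1. ord_18(17) = 2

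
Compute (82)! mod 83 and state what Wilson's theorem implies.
(82)! mod 83 = 82. Since this equals -1 (mod 83), Wilson confirms 83 is prime.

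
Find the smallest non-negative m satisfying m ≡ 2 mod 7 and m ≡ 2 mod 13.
M = 7 × 13 = 91. M₁ = 13, y₁ ≡ 6 mod 7. M₂ = 7, y₂ ≡ 2 mod 13. m = 2×13×6 + 2×7×2 ≡ 2 mod 91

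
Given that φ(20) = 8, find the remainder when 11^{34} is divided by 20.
By Euler: 11^{8} ≡ 1 mod 20 since gcd(11, 20) = 1. 34 = 4×8 + 2. So 11^{34} ≡ 11^{2} ≡ 1 mod 20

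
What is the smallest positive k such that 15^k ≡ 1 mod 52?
Powers of 15 mod 52: 15^1≡15, 15^2≡17, 15^3≡47, 15^4≡29, 15^5≡19, 15^6≡25, 15^7≡11, 15^8≡9, 15^9≡31, 15^10≡49, 15^11≡7, 15^12≡1. Order = 12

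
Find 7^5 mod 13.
By repeated squaring mod 13: 7^{1}≡7, 7^{2}≡10, 7^{4}≡9. Then 7^{5} = 7^{4+1} ≡ 9 × 7 ≡ 11 mod 13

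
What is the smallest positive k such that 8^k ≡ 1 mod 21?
Powers of 8 mod 21: 8^1≡8, 8^2≡1. ord_21(8) = 2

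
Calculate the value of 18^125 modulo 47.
Using Fermat: 18^{46} ≡ 1 mod 47. 125 ≡ 33 mod 46. So 18^{125} ≡ 18^{33} ≡ 24 mod 47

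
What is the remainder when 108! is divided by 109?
By Wilson's theorem, (108)! ≡ -1 ≡ 108 mod 109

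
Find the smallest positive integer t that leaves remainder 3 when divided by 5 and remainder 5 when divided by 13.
M = 5 × 13 = 65. M₁ = 13, y₁ ≡ 2 mod 5. M₂ = 5, y₂ ≡ 8 mod 13. t = 3×13×2 + 5×5×8 ≡ 18 mod 65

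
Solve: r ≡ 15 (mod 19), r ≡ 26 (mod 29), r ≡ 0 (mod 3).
M = 19 × 29 × 3 = 1653. M₁ = 87, y₁ ≡ 7 (mod 19). M₂ = 57, y₂ ≡ 28 (mod 29). M₃ = 551, y₃ ≡ 2 (mod 3). r = 15×87×7 + 26×57×28 + 0×551×2 ≡ 1041 (mod 1653)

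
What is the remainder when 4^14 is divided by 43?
By repeated squaring mod 43: 4^{1}≡4, 4^{2}≡16, 4^{4}≡41, 4^{8}≡4. Then 4^{14} = 4^{8+4+2} ≡ 4 × 41 × 16 ≡ 1 mod 43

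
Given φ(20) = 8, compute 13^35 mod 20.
By Euler: 13^{8} ≡ 1 (mod 20) since gcd(13, 20) = 1. 35 = 4×8 + 3. So 13^{35} ≡ 13^{3} ≡ 17 (mod 20)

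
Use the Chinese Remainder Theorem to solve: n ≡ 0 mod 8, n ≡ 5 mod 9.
M = 8 × 9 = 72. M₁ = 9, y₁ ≡ 1 mod 8. M₂ = 8, y₂ ≡ 8 mod 9. n = 0×9×1 + 5×8×8 ≡ 32 mod 72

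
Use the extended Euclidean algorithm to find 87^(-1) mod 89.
Extended GCD: 87(44) + 89(-43) = 1. So 87^(-1) ≡ 44 mod 89. Verify: 87 × 44 = 3828 ≡ 1 mod 89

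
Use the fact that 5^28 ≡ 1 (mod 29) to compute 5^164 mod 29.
By Fermat: 5^{28} ≡ 1 (mod 29). 164 = 5×28 + 24. So 5^{164} ≡ 5^{24} ≡ 20 (mod 29)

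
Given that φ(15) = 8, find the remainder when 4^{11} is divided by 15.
By Euler: 4^{8} ≡ 1 (mod 15) since gcd(4, 15) = 1. 11 = 1×8 + 3. So 4^{11} ≡ 4^{3} ≡ 4 (mod 15)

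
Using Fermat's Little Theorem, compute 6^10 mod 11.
By Fermat's Little Theorem, 6^{10} ≡ 1 mod 11 since 11 is prime and gcd(6, 11) = 1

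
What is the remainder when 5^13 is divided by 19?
By repeated squaring mod 19: 5^{1}≡5, 5^{2}≡6, 5^{4}≡17, 5^{8}≡4. Then 5^{13} = 5^{8+4+1} ≡ 4 × 17 × 5 ≡ 17 mod 19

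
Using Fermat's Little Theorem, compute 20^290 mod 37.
By Fermat: 20^{36} ≡ 1 (mod 37). 290 ≡ 2 (mod 36). So 20^{290} ≡ 20^{2} ≡ 30 (mod 37)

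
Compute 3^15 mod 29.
By repeated squaring mod 29: 3^{1}≡3, 3^{2}≡9, 3^{4}≡23, 3^{8}≡7. Then 3^{15} = 3^{8+4+2+1} ≡ 7 × 23 × 9 × 3 ≡ 26 mod 29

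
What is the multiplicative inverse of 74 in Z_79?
Since 79 is prime, by Fermat 74^(-1) ≡ 74^{77} ≡ 63 mod 79. Verify: 74 × 63 = 4662 ≡ 1 mod 79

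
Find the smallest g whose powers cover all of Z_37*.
g = 2. For each prime q|36: 2^{18}≡36, 2^{12}≡26, none ≡ 1, so ord_37(2) = 36 and 2 is a primitive root.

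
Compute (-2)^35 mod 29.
Using Fermat: (-2)^{28} ≡ 1 mod 29. 35 ≡ 7 mod 28. So (-2)^{35} ≡ (-2)^{7} ≡ 17 mod 29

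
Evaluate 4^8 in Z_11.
By repeated squaring mod 11: 4^{1}≡4, 4^{2}≡5, 4^{4}≡3, 4^{8}≡9. So 4^{8} ≡ 9 mod 11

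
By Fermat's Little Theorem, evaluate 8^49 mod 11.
By Fermat: 8^{10} ≡ 1 (mod 11). 49 = 4×10 + 9. So 8^{49} ≡ 8^{9} ≡ 7 (mod 11)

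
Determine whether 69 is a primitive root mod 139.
69^{69} ≡ 1 (mod 139) and 69 < 138, so ord_139(69) = 69 ≠ 138 and 69 is not a primitive root.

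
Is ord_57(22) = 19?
Powers of 22 mod 57: 22^1≡22, 22^2≡28, 22^3≡46, 22^4≡43, 22^5≡34, 22^6≡7, 22^7≡40, 22^8≡25, 22^9≡37, 22^10≡16, 22^11≡10, 22^12≡49, 22^13≡52, 22^14≡4, 22^15≡31, 22^16≡55, 22^17≡13, 22^18≡1. Already 22^18≡1, so the order is 18 < 19. No, the actual order is 18.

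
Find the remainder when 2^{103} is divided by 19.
By Fermat: 2^{18} ≡ 1 mod 19. 103 = 5×18 + 13. So 2^{103} ≡ 2^{13} ≡ 3 mod 19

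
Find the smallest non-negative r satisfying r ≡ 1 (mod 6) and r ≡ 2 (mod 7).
M = 6 × 7 = 42. M₁ = 7, y₁ ≡ 1 (mod 6). M₂ = 6, y₂ ≡ 6 (mod 7). r = 1×7×1 + 2×6×6 ≡ 37 (mod 42)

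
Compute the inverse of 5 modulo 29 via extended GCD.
Extended GCD: 5(6) + 29(-1) = 1. So 5^(-1) ≡ 6 (mod 29). Verify: 5 × 6 = 30 ≡ 1 (mod 29)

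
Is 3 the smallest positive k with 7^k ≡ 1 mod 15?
Powers of 7 mod 15: 7^1≡7, 7^2≡4, 7^3≡13, 7^4≡1. 7^3≡13≢1, so ord ≠ 3. No, the actual order is 4.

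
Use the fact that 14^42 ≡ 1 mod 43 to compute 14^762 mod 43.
By Fermat: 14^{42} ≡ 1 mod 43. 762 ≡ 6 mod 42. So 14^{762} ≡ 14^{6} ≡ 21 mod 43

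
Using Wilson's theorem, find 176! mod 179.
(178)! = (176)! × (177) × (178) ≡ -1 (mod 179). So (176)! ≡ -1 × [(178)(177)]^(-1) ≡ 89 (mod 179)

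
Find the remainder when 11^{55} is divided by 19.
By Fermat: 11^{18} ≡ 1 mod 19. 55 = 3×18 + 1. So 11^{55} ≡ 11^{1} ≡ 11 mod 19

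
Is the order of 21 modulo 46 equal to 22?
Powers of 21 mod 46: 21^1≡21, 21^2≡27, 21^3≡15, 21^4≡39, 21^5≡37, 21^6≡41, 21^7≡33, 21^8≡3, 21^9≡17, 21^10≡35, 21^11≡45, 21^12≡25, 21^13≡19, 21^14≡31, 21^15≡7, 21^16≡9, 21^17≡5, 21^18≡13, 21^19≡43, 21^20≡29, 21^21≡11, 21^22≡1. First k with 21^k≡1 is k=22. Yes, ord_46(21) = 22.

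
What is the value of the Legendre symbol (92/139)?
(92/139) = 92^{69} mod 139 = -1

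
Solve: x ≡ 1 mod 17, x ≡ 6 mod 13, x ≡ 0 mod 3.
M = 17 × 13 × 3 = 663. M₁ = 39, y₁ ≡ 7 mod 17. M₂ = 51, y₂ ≡ 12 mod 13. M₃ = 221, y₃ ≡ 2 mod 3. x = 1×39×7 + 6×51×12 + 0×221×2 ≡ 630 mod 663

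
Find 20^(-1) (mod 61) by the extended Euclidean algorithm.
Extended GCD: 20(-3) + 61(1) = 1. So 20^(-1) ≡ -3 ≡ 58 (mod 61). Verify: 20 × 58 = 1160 ≡ 1 (mod 61)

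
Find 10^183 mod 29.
Using Fermat: 10^{28} ≡ 1 mod 29. 183 ≡ 15 mod 28. So 10^{183} ≡ 10^{15} ≡ 19 mod 29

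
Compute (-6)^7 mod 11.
By repeated squaring mod 11: (-6)^{1}≡5, (-6)^{2}≡3, (-6)^{4}≡9. Then (-6)^{7} = (-6)^{4+2+1} ≡ 9 × 3 × 5 ≡ 3 mod 11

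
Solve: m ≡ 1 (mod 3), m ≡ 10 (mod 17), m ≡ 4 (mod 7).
M = 3 × 17 × 7 = 357. M₁ = 119, y₁ ≡ 2 (mod 3). M₂ = 21, y₂ ≡ 13 (mod 17). M₃ = 51, y₃ ≡ 4 (mod 7). m = 1×119×2 + 10×21×13 + 4×51×4 ≡ 214 (mod 357)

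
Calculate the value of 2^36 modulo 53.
By repeated squaring mod 53: 2^{1}≡2, 2^{2}≡4, 2^{4}≡16, 2^{8}≡44, 2^{16}≡28, 2^{32}≡42. Then 2^{36} = 2^{32+4} ≡ 42 × 16 ≡ 36 mod 53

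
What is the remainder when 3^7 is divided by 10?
By repeated squaring mod 10: 3^{1}≡3, 3^{2}≡9, 3^{4}≡1. Then 3^{7} = 3^{4+2+1} ≡ 1 × 9 × 3 ≡ 7 mod 10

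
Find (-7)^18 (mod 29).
By repeated squaring (mod 29): (-7)^{1}≡22, (-7)^{2}≡20, (-7)^{4}≡23, (-7)^{8}≡7, (-7)^{16}≡20. Then (-7)^{18} = (-7)^{16+2} ≡ 20 × 20 ≡ 23 (mod 29)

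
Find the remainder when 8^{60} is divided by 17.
By Fermat: 8^{16} ≡ 1 (mod 17). 60 = 3×16 + 12. So 8^{60} ≡ 8^{12} ≡ 16 (mod 17)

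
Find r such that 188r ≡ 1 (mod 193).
Since 193 is prime, by Fermat 188^(-1) ≡ 188^{191} ≡ 77 (mod 193). Verify: 188 × 77 = 14476 ≡ 1 (mod 193)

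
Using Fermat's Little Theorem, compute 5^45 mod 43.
By Fermat: 5^{42} ≡ 1 (mod 43). So 5^{45} = 5^{42} · 5^{3} ≡ 5^{3} ≡ 39 (mod 43)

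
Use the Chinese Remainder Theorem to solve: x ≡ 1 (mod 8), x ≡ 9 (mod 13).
M = 8 × 13 = 104. M₁ = 13, y₁ ≡ 5 (mod 8). M₂ = 8, y₂ ≡ 5 (mod 13). x = 1×13×5 + 9×8×5 ≡ 9 (mod 104)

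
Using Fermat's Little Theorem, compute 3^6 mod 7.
By Fermat's Little Theorem, 3^{6} ≡ 1 (mod 7) since 7 is prime and gcd(3, 7) = 1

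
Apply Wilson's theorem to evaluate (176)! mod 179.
(178)! = (176)! × (177) × (178) ≡ -1 (mod 179). So (176)! ≡ -1 × [(178)(177)]^(-1) ≡ 89 (mod 179)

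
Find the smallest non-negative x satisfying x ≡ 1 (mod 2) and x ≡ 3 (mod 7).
M = 2 × 7 = 14. M₁ = 7, y₁ ≡ 1 (mod 2). M₂ = 2, y₂ ≡ 4 (mod 7). x = 1×7×1 + 3×2×4 ≡ 3 (mod 14)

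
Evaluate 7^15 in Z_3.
Using Fermat: 7^{2} ≡ 1 mod 3. 15 ≡ 1 mod 2. So 7^{15} ≡ 7^{1} ≡ 1 mod 3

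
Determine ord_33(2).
Powers of 2 mod 33: 2^1≡2, 2^2≡4, 2^3≡8, 2^4≡16, 2^5≡32, 2^6≡31, 2^7≡29, 2^8≡25, 2^9≡17, 2^10≡1. Order = 10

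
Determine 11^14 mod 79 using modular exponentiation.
By repeated squaring mod 79: 11^{1}≡11, 11^{2}≡42, 11^{4}≡26, 11^{8}≡44. Then 11^{14} = 11^{8+4+2} ≡ 44 × 26 × 42 ≡ 16 mod 79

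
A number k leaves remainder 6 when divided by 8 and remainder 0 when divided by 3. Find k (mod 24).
M = 8 × 3 = 24. M₁ = 3, y₁ ≡ 3 (mod 8). M₂ = 8, y₂ ≡ 2 (mod 3). k = 6×3×3 + 0×8×2 ≡ 6 (mod 24)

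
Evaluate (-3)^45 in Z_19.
Using Fermat: (-3)^{18} ≡ 1 (mod 19). 45 ≡ 9 (mod 18). So (-3)^{45} ≡ (-3)^{9} ≡ 1 (mod 19)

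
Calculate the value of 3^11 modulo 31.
By repeated squaring (mod 31): 3^{1}≡3, 3^{2}≡9, 3^{4}≡19, 3^{8}≡20. Then 3^{11} = 3^{8+2+1} ≡ 20 × 9 × 3 ≡ 13 (mod 31)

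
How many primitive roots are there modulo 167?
There are φ(167-1) = φ(166) = 82 primitive roots modulo 167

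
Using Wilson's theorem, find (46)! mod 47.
By Wilson's theorem, (46)! ≡ -1 ≡ 46 (mod 47)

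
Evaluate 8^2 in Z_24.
8^{2} = 64 ≡ 16 (mod 24)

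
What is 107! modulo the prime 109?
(108)! = (107)! × (108) ≡ -1 mod 109. So (107)! ≡ -1 × (108)^(-1) ≡ (-1)×(-1) = 1 mod 109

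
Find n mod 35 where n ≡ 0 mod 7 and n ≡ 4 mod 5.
M = 7 × 5 = 35. M₁ = 5, y₁ ≡ 3 mod 7. M₂ = 7, y₂ ≡ 3 mod 5. n = 0×5×3 + 4×7×3 ≡ 14 mod 35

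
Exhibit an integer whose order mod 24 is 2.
13 has order 2 mod 24 since 13^{2} ≡ 1 mod 24 and no smaller power works.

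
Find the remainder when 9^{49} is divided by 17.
By Fermat: 9^{16} ≡ 1 mod 17. 49 = 3×16 + 1. So 9^{49} ≡ 9^{1} ≡ 9 mod 17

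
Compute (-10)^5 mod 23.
By repeated squaring mod 23: (-10)^{1}≡13, (-10)^{2}≡8, (-10)^{4}≡18. Then (-10)^{5} = (-10)^{4+1} ≡ 18 × 13 ≡ 4 mod 23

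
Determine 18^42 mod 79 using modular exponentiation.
By repeated squaring (mod 79): 18^{1}≡18, 18^{2}≡8, 18^{4}≡64, 18^{8}≡67, 18^{16}≡65, 18^{32}≡38. Then 18^{42} = 18^{32+8+2} ≡ 38 × 67 × 8 ≡ 65 (mod 79)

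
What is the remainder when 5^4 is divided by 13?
5^{4} = 625 ≡ 1 (mod 13)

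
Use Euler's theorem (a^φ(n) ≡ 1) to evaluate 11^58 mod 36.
By Euler: 11^{12} ≡ 1 (mod 36) since gcd(11, 36) = 1. 58 = 4×12 + 10. So 11^{58} ≡ 11^{10} ≡ 25 (mod 36)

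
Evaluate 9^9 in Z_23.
By repeated squaring (mod 23): 9^{1}≡9, 9^{2}≡12, 9^{4}≡6, 9^{8}≡13. Then 9^{9} = 9^{8+1} ≡ 13 × 9 ≡ 2 (mod 23)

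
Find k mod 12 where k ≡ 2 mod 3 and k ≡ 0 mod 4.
M = 3 × 4 = 12. M₁ = 4, y₁ ≡ 1 mod 3. M₂ = 3, y₂ ≡ 3 mod 4. k = 2×4×1 + 0×3×3 ≡ 8 mod 12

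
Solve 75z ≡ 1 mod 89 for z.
Since 89 is prime, by Fermat 75^(-1) ≡ 75^{87} ≡ 19 mod 89. Verify: 75 × 19 = 1425 ≡ 1 mod 89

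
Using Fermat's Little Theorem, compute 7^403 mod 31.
By Fermat: 7^{30} ≡ 1 (mod 31). 403 ≡ 13 (mod 30). So 7^{403} ≡ 7^{13} ≡ 19 (mod 31)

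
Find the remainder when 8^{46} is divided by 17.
By Fermat: 8^{16} ≡ 1 (mod 17). 46 = 2×16 + 14. So 8^{46} ≡ 8^{14} ≡ 4 (mod 17)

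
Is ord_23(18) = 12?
Powers of 18 mod 23: 18^1≡18, 18^2≡2, 18^3≡13, 18^4≡4, 18^5≡3, 18^6≡8, 18^7≡6, 18^8≡16, 18^9≡12, 18^10≡9, 18^11≡1. Already 18^11≡1, so the order is 11 < 12. No, the actual order is 11.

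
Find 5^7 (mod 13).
By repeated squaring (mod 13): 5^{1}≡5, 5^{2}≡12, 5^{4}≡1. Then 5^{7} = 5^{4+2+1} ≡ 1 × 12 × 5 ≡ 8 (mod 13)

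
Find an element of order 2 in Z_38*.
37 has order 2 mod 38 since 37^{2} ≡ 1 (mod 38) and no smaller power works.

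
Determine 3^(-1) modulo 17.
Since 17 is prime, by Fermat 3^(-1) ≡ 3^{15} ≡ 6 mod 17. Verify: 3 × 6 = 18 ≡ 1 mod 17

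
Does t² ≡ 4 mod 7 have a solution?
By Euler's criterion: 4^{3} ≡ 1 mod 7. Since this equals 1, 4 is a QR.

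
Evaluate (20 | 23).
(20/23) = 20^{11} mod 23 = -1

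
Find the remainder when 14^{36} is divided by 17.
By Fermat: 14^{16} ≡ 1 mod 17. 36 = 2×16 + 4. So 14^{36} ≡ 14^{4} ≡ 13 mod 17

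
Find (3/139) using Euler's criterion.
(3/139) = 3^{69} mod 139 = -1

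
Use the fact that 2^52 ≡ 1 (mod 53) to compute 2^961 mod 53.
By Fermat: 2^{52} ≡ 1 (mod 53). 961 ≡ 25 (mod 52). So 2^{961} ≡ 2^{25} ≡ 26 (mod 53)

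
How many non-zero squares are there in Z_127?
For prime 127, there are (p-1)/2 = (127-1)/2 = 63 quadratic residues (excluding 0).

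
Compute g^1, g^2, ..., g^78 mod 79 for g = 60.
60^1, 60^2, ..., 60^{78} mod 79: [60, 45, 14, 50, 77, 38, 68, 51, 58, 4, 3, 22, 56, 42, 71, 73, 35, 46, 74, 16, 12, 9, 66, 10, 47, 55, 61, 26, 59, 64, 48, 36, 27, 40, 30, 62, 7, 25, 78, 19, 34, 65, 29, 2, 41, 11, 28, 21, 75, 76, 57, 23, 37, 8, 6, 44, 33, 5, 63, 67, 70, 13, 69, 32, 24, 18, 53, 20, 15, 31, 43, 52, 39, 49, 17, 72, 54, 1]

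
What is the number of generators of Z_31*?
A prime p has φ(p-1) primitive roots; here φ(30) = 8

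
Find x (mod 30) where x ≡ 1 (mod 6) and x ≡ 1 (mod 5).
M = 6 × 5 = 30. M₁ = 5, y₁ ≡ 5 (mod 6). M₂ = 6, y₂ ≡ 1 (mod 5). x = 1×5×5 + 1×6×1 ≡ 1 (mod 30)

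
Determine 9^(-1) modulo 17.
Since 17 is prime, by Fermat 9^(-1) ≡ 9^{15} ≡ 2 mod 17. Verify: 9 × 2 = 18 ≡ 1 mod 17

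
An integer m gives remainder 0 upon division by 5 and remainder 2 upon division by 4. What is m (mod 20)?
M = 5 × 4 = 20. M₁ = 4, y₁ ≡ 4 (mod 5). M₂ = 5, y₂ ≡ 1 (mod 4). m = 0×4×4 + 2×5×1 ≡ 10 (mod 20)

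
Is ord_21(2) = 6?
Powers of 2 mod 21: 2^1≡2, 2^2≡4, 2^3≡8, 2^4≡16, 2^5≡11, 2^6≡1. First k with 2^k≡1 is k=6. Yes, ord_21(2) = 6.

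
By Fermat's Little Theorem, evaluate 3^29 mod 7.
By Fermat: 3^{6} ≡ 1 (mod 7). 29 = 4×6 + 5. So 3^{29} ≡ 3^{5} ≡ 5 (mod 7)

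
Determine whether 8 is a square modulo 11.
By Euler's criterion: 8^{5} ≡ 10 (mod 11). Since this equals -1 (≡ 10), 8 is not a QR.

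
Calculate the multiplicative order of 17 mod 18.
Powers of 17 mod 18: 17^1≡17, 17^2≡1. ord_18(17) = 2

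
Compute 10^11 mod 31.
By repeated squaring mod 31: 10^{1}≡10, 10^{2}≡7, 10^{4}≡18, 10^{8}≡14. Then 10^{11} = 10^{8+2+1} ≡ 14 × 7 × 10 ≡ 19 mod 31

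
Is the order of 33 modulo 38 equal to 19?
Powers of 33 mod 38: 33^1≡33, 33^2≡25, 33^3≡27, 33^4≡17, 33^5≡29, 33^6≡7, 33^7≡3, 33^8≡23, 33^9≡37, 33^10≡5, 33^11≡13, 33^12≡11, 33^13≡21, 33^14≡9, 33^15≡31, 33^16≡35, 33^17≡15, 33^18≡1. Already 33^18≡1, so the order is 18 < 19. No, the actual order is 18.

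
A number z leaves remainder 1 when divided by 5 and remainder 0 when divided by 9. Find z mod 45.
M = 5 × 9 = 45. M₁ = 9, y₁ ≡ 4 mod 5. M₂ = 5, y₂ ≡ 2 mod 9. z = 1×9×4 + 0×5×2 ≡ 36 mod 45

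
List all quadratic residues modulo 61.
QRs mod 61: {1, 3, 4, 5, 9, 12, 13, 14, 15, 16, 19, 20, 22, 25, 27, 34, 36, 39, 41, 42, 45, 46, 47, 48, 49, 52, 56, 57, 58, 60}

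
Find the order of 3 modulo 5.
Powers of 3 mod 5: 3^1≡3, 3^2≡4, 3^3≡2, 3^4≡1. ord_5(3) = 4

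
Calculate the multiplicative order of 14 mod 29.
Powers of 14 mod 29: 14^1≡14, 14^2≡22, 14^3≡18, 14^4≡20, 14^5≡19, 14^6≡5, 14^7≡12, 14^8≡23, 14^9≡3, 14^10≡13, 14^11≡8, 14^12≡25, 14^13≡2, 14^14≡28, 14^15≡15, 14^16≡7, 14^17≡11, 14^18≡9, 14^19≡10, 14^20≡24, 14^21≡17, 14^22≡6, 14^23≡26, 14^24≡16, 14^25≡21, 14^26≡4, 14^27≡27, 14^28≡1. Order = 28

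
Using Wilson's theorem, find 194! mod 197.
(196)! = (194)! × (195) × (196) ≡ -1 mod 197. So (194)! ≡ -1 × [(196)(195)]^(-1) ≡ 98 mod 197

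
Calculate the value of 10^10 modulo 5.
By repeated squaring mod 5: 10^{1}≡0, 10^{2}≡0, 10^{4}≡0, 10^{8}≡0. Then 10^{10} = 10^{8+2} ≡ 0 × 0 ≡ 0 mod 5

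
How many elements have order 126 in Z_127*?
Number of primitive roots mod 127 = φ(p-1) = φ(126) = 36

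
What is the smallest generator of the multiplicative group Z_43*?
g = 3. For each prime q|42: 3^{21}≡42, 3^{14}≡36, 3^{6}≡41, none ≡ 1, so ord_43(3) = 42 and 3 is a primitive root.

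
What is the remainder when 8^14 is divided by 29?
By repeated squaring mod 29: 8^{1}≡8, 8^{2}≡6, 8^{4}≡7, 8^{8}≡20. Then 8^{14} = 8^{8+4+2} ≡ 20 × 7 × 6 ≡ 28 mod 29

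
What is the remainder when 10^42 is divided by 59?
By repeated squaring mod 59: 10^{1}≡10, 10^{2}≡41, 10^{4}≡29, 10^{8}≡15, 10^{16}≡48, 10^{32}≡3. Then 10^{42} = 10^{32+8+2} ≡ 3 × 15 × 41 ≡ 16 mod 59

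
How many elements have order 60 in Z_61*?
Number of primitive roots mod 61 = φ(p-1) = φ(60) = 16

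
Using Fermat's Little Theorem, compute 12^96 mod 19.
By Fermat: 12^{18} ≡ 1 (mod 19). 96 = 5×18 + 6. So 12^{96} ≡ 12^{6} ≡ 1 (mod 19)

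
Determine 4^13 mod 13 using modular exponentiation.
Using Fermat: 4^{12} ≡ 1 (mod 13). 13 ≡ 1 (mod 12). So 4^{13} ≡ 4^{1} ≡ 4 (mod 13)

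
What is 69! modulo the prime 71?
(70)! = (69)! × (70) ≡ -1 (mod 71). So (69)! ≡ -1 × (70)^(-1) ≡ (-1)×(-1) = 1 (mod 71)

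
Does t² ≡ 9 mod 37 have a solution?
By Euler's criterion: 9^{18} ≡ 1 mod 37. Since this equals 1, 9 is a QR.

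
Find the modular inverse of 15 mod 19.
Since 19 is prime, by Fermat 15^(-1) ≡ 15^{17} ≡ 14 mod 19. Verify: 15 × 14 = 210 ≡ 1 mod 19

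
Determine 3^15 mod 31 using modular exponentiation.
By repeated squaring mod 31: 3^{1}≡3, 3^{2}≡9, 3^{4}≡19, 3^{8}≡20. Then 3^{15} = 3^{8+4+2+1} ≡ 20 × 19 × 9 × 3 ≡ 30 mod 31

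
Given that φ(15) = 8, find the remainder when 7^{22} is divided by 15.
By Euler: 7^{8} ≡ 1 mod 15 since gcd(7, 15) = 1. 22 = 2×8 + 6. So 7^{22} ≡ 7^{6} ≡ 4 mod 15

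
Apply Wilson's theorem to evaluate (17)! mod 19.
(18)! = (17)! × (18) ≡ -1 mod 19. So (17)! ≡ -1 × (18)^(-1) ≡ (-1)×(-1) = 1 mod 19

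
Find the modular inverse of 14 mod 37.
Since 37 is prime, by Fermat 14^(-1) ≡ 14^{35} ≡ 8 (mod 37). Verify: 14 × 8 = 112 ≡ 1 (mod 37)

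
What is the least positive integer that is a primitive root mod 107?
g = 2. For each prime q|106: 2^{53}≡106, 2^{2}≡4, none ≡ 1, so ord_107(2) = 106 and 2 is a primitive root.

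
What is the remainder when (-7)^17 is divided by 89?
By repeated squaring mod 89: (-7)^{1}≡82, (-7)^{2}≡49, (-7)^{4}≡87, (-7)^{8}≡4, (-7)^{16}≡16. Then (-7)^{17} = (-7)^{16+1} ≡ 16 × 82 ≡ 66 mod 89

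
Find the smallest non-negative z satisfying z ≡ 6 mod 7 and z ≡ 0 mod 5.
M = 7 × 5 = 35. M₁ = 5, y₁ ≡ 3 mod 7. M₂ = 7, y₂ ≡ 3 mod 5. z = 6×5×3 + 0×7×3 ≡ 20 mod 35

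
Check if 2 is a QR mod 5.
By Euler's criterion: 2^{2} ≡ 4 (mod 5). Since this equals -1 (≡ 4), 2 is not a QR.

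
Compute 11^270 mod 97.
Using Fermat: 11^{96} ≡ 1 (mod 97). 270 ≡ 78 (mod 96). So 11^{270} ≡ 11^{78} ≡ 47 (mod 97)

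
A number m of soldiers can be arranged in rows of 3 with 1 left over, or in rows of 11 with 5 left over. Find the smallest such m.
M = 3 × 11 = 33. M₁ = 11, y₁ ≡ 2 (mod 3). M₂ = 3, y₂ ≡ 4 (mod 11). m = 1×11×2 + 5×3×4 ≡ 16 (mod 33)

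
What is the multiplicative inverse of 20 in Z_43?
Since 43 is prime, by Fermat 20^(-1) ≡ 20^{41} ≡ 28 (mod 43). Verify: 20 × 28 = 560 ≡ 1 (mod 43)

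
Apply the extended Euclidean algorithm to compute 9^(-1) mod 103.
Extended GCD: 9(23) + 103(-2) = 1. So 9^(-1) ≡ 23 mod 103. Verify: 9 × 23 = 207 ≡ 1 mod 103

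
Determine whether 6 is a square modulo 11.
By Euler's criterion: 6^{5} ≡ 10 (mod 11). Since this equals -1 (≡ 10), 6 is not a QR.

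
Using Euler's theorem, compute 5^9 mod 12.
By Euler: 5^{4} ≡ 1 (mod 12) since gcd(5, 12) = 1. 9 = 2×4 + 1. So 5^{9} ≡ 5^{1} ≡ 5 (mod 12)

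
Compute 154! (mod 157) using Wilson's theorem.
(156)! = (154)! × (155) × (156) ≡ -1 (mod 157). So (154)! ≡ -1 × [(156)(155)]^(-1) ≡ 78 (mod 157)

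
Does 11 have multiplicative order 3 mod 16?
Powers of 11 mod 16: 11^1≡11, 11^2≡9, 11^3≡3, 11^4≡1. 11^3≡3≢1, so ord ≠ 3. No, the actual order is 4.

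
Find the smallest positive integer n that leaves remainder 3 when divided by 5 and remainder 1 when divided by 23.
M = 5 × 23 = 115. M₁ = 23, y₁ ≡ 2 (mod 5). M₂ = 5, y₂ ≡ 14 (mod 23). n = 3×23×2 + 1×5×14 ≡ 93 (mod 115)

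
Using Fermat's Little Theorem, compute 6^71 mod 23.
By Fermat: 6^{22} ≡ 1 (mod 23). 71 = 3×22 + 5. So 6^{71} ≡ 6^{5} ≡ 2 (mod 23)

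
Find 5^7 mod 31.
By repeated squaring mod 31: 5^{1}≡5, 5^{2}≡25, 5^{4}≡5. Then 5^{7} = 5^{4+2+1} ≡ 5 × 25 × 5 ≡ 5 mod 31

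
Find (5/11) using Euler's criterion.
(5/11) = 5^{5} mod 11 = 1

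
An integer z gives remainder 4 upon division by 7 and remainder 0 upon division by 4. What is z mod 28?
M = 7 × 4 = 28. M₁ = 4, y₁ ≡ 2 mod 7. M₂ = 7, y₂ ≡ 3 mod 4. z = 4×4×2 + 0×7×3 ≡ 4 mod 28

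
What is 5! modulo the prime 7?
(6)! = (5)! × (6) ≡ -1 (mod 7). So (5)! ≡ -1 × (6)^(-1) ≡ (-1)×(-1) = 1 (mod 7)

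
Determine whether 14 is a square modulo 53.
By Euler's criterion: 14^{26} ≡ 52 (mod 53). Since this equals -1 (≡ 52), 14 is not a QR.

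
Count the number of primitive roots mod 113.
A prime p has φ(p-1) primitive roots; here φ(112) = 48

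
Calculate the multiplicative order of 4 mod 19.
Powers of 4 mod 19: 4^1≡4, 4^2≡16, 4^3≡7, 4^4≡9, 4^5≡17, 4^6≡11, 4^7≡6, 4^8≡5, 4^9≡1. ord_19(4) = 9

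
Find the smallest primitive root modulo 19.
g = 2. Powers: [2, 4, 8, 16, 13, 7, 14, 9, 18, ...] generates all 18 non-zero residues.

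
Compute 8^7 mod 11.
By repeated squaring (mod 11): 8^{1}≡8, 8^{2}≡9, 8^{4}≡4. Then 8^{7} = 8^{4+2+1} ≡ 4 × 9 × 8 ≡ 2 (mod 11)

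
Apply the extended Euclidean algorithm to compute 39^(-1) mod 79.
Extended GCD: 39(-2) + 79(1) = 1. So 39^(-1) ≡ -2 ≡ 77 mod 79. Verify: 39 × 77 = 3003 ≡ 1 mod 79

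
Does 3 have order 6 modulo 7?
ord_7(3) divides 6. For each prime q|6: 3^{3}≡6, 3^{2}≡2, none ≡ 1. So 3 has order 6 and is a primitive root mod 7.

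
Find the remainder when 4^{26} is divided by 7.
By Fermat: 4^{6} ≡ 1 mod 7. 26 = 4×6 + 2. So 4^{26} ≡ 4^{2} ≡ 2 mod 7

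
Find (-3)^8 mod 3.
By repeated squaring mod 3: (-3)^{1}≡0, (-3)^{2}≡0, (-3)^{4}≡0, (-3)^{8}≡0. So (-3)^{8} ≡ 0 mod 3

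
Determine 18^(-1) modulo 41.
Since 41 is prime, by Fermat 18^(-1) ≡ 18^{39} ≡ 16 mod 41. Verify: 18 × 16 = 288 ≡ 1 mod 41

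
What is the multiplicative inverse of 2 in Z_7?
Since 7 is prime, by Fermat 2^(-1) ≡ 2^{5} ≡ 4 mod 7. Verify: 2 × 4 = 8 ≡ 1 mod 7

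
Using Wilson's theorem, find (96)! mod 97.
By Wilson's theorem, (96)! ≡ -1 ≡ 96 mod 97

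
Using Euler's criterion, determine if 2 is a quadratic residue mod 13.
By Euler's criterion: 2^{6} ≡ 12 (mod 13). Since this equals -1 (≡ 12), 2 is not a QR.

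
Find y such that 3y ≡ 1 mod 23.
Since 23 is prime, by Fermat 3^(-1) ≡ 3^{21} ≡ 8 mod 23. Verify: 3 × 8 = 24 ≡ 1 mod 23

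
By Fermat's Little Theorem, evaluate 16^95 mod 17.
By Fermat: 16^{16} ≡ 1 mod 17. 95 = 5×16 + 15. So 16^{95} ≡ 16^{15} ≡ 16 mod 17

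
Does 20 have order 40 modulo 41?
20^{20} ≡ 1 mod 41 and 20 < 40, so ord_41(20) = 20 ≠ 40 and 20 is not a primitive root.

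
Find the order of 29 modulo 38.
Powers of 29 mod 38: 29^1≡29, 29^2≡5, 29^3≡31, 29^4≡25, 29^5≡3, 29^6≡11, 29^7≡15, 29^8≡17, 29^9≡37, 29^10≡9, 29^11≡33, 29^12≡7, 29^13≡13, 29^14≡35, 29^15≡27, 29^16≡23, 29^17≡21, 29^18≡1. Order = 18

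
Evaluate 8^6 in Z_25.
By repeated squaring mod 25: 8^{1}≡8, 8^{2}≡14, 8^{4}≡21. Then 8^{6} = 8^{4+2} ≡ 21 × 14 ≡ 19 mod 25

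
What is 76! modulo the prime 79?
(78)! = (76)! × (77) × (78) ≡ -1 (mod 79). So (76)! ≡ -1 × [(78)(77)]^(-1) ≡ 39 (mod 79)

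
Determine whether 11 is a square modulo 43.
By Euler's criterion: 11^{21} ≡ 1 (mod 43). Since this equals 1, 11 is a QR.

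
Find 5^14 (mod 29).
By repeated squaring (mod 29): 5^{1}≡5, 5^{2}≡25, 5^{4}≡16, 5^{8}≡24. Then 5^{14} = 5^{8+4+2} ≡ 24 × 16 × 25 ≡ 1 (mod 29)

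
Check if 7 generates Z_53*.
7^{26} ≡ 1 mod 53 and 26 < 52, so ord_53(7) = 26 ≠ 52 and 7 is not a primitive root.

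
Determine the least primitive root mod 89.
g = 3. For each prime q|88: 3^{44}≡88, 3^{8}≡64, none ≡ 1, so ord_89(3) = 88 and 3 is a primitive root.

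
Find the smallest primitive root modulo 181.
g = 2. Powers: [2, 4, 8, 16, 32, 64, 128, ...] generates all 180 non-zero residues.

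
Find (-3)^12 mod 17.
By repeated squaring mod 17: (-3)^{1}≡14, (-3)^{2}≡9, (-3)^{4}≡13, (-3)^{8}≡16. Then (-3)^{12} = (-3)^{8+4} ≡ 16 × 13 ≡ 4 mod 17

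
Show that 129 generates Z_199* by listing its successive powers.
129^1, 129^2, ..., 129^{198} mod 199: [129, 124, 76, 53, 71, 5, 48, 23, 181, 66, 156, 25, 41, 115, 109, 131, 183, 125, 6, 177, 147, 58, 119, 28, 30, 89, 138, 91, 197, 140, 150, 47, 93, 57, 189, 103, 153, 36, 67, 86, 149, 117, 168, 180, 136, 32, 148, 187, 44, 104, 83, 160, 143, 139, 21, 122, 17, 4, 118, 98, 105, 13, 85, 20, 192, 92, 127, 65, 27, 100, 164, 62, 38, 126, 135, 102, 24, 111, 190, 33, 78, 112, 120, 157, 154, 165, 191, 162, 3, 188, 173, 29, 159, 14, 15, 144, 69, 145, 198, 70, 75, 123, 146, 128, 194, 151, 176, 18, 133, 43, 174, 158, 84, 90, 68, 16, 74, 193, 22, 52, 141, 80, 171, 169, 110, 61, 108, 2, 59, 49, 152, 106, 142, 10, 96, 46, 163, 132, 113, 50, 82, 31, 19, 63, 167, 51, 12, 155, 95, 116, 39, 56, 60, 178, 77, 182, 195, 81, 101, 94, 186, 114, 179, 7, 107, 72, 134, 172, 99, 35, 137, 161, 73, 64, 97, 175, 88, 9, 166, 121, 87, 79, 42, 45, 34, 8, 37, 196, 11, 26, 170, 40, 185, 184, 55, 130, 54, 1]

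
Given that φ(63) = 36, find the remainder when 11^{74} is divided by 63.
By Euler: 11^{36} ≡ 1 (mod 63) since gcd(11, 63) = 1. 74 = 2×36 + 2. So 11^{74} ≡ 11^{2} ≡ 58 (mod 63)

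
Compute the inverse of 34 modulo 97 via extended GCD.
Extended GCD: 34(20) + 97(-7) = 1. So 34^(-1) ≡ 20 (mod 97). Verify: 34 × 20 = 680 ≡ 1 (mod 97)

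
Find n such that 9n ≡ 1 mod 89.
Since 89 is prime, by Fermat 9^(-1) ≡ 9^{87} ≡ 10 mod 89. Verify: 9 × 10 = 90 ≡ 1 mod 89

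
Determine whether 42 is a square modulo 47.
By Euler's criterion: 42^{23} ≡ 1 (mod 47). Since this equals 1, 42 is a QR.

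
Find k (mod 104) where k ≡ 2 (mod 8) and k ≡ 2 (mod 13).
M = 8 × 13 = 104. M₁ = 13, y₁ ≡ 5 (mod 8). M₂ = 8, y₂ ≡ 5 (mod 13). k = 2×13×5 + 2×8×5 ≡ 2 (mod 104)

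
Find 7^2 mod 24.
7^{2} = 49 ≡ 1 mod 24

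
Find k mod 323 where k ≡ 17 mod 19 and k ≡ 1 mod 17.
M = 19 × 17 = 323. M₁ = 17, y₁ ≡ 9 mod 19. M₂ = 19, y₂ ≡ 9 mod 17. k = 17×17×9 + 1×19×9 ≡ 188 mod 323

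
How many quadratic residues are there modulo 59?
For prime 59, there are (p-1)/2 = (59-1)/2 = 29 quadratic residues (excluding 0).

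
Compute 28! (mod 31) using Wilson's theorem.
(30)! = (28)! × (29) × (30) ≡ -1 (mod 31). So (28)! ≡ -1 × [(30)(29)]^(-1) ≡ 15 (mod 31)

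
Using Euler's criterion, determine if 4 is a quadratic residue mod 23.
By Euler's criterion: 4^{11} ≡ 1 mod 23. Since this equals 1, 4 is a QR.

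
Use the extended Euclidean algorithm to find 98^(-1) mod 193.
Extended GCD: 98(65) + 193(-33) = 1. So 98^(-1) ≡ 65 mod 193. Verify: 98 × 65 = 6370 ≡ 1 mod 193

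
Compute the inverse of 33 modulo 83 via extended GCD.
Extended GCD: 33(-5) + 83(2) = 1. So 33^(-1) ≡ -5 ≡ 78 mod 83. Verify: 33 × 78 = 2574 ≡ 1 mod 83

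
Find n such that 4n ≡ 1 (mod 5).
Since 5 is prime, by Fermat 4^(-1) ≡ 4^{3} ≡ 4 (mod 5). Verify: 4 × 4 = 16 ≡ 1 (mod 5)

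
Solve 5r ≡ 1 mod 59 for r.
Since 59 is prime, by Fermat 5^(-1) ≡ 5^{57} ≡ 12 mod 59. Verify: 5 × 12 = 60 ≡ 1 mod 59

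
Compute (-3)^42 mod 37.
Using Fermat: (-3)^{36} ≡ 1 mod 37. 42 ≡ 6 mod 36. So (-3)^{42} ≡ (-3)^{6} ≡ 26 mod 37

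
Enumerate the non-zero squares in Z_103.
Quadratic residues modulo 103: {1, 2, 4, 7, 8, 9, 13, 14, 15, 16, 17, 18, 19, 23, 25, 26, 28, 29, 30, 32, 33, 34, 36, 38, 41, 46, 49, 50, 52, 55, 56, 58, 59, 60, 61, 63, 64, 66, 68, 72, 76, 79, 81, 82, 83, 91, 92, 93, 97, 98, 100}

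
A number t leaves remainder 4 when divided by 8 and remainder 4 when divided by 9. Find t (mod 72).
M = 8 × 9 = 72. M₁ = 9, y₁ ≡ 1 (mod 8). M₂ = 8, y₂ ≡ 8 (mod 9). t = 4×9×1 + 4×8×8 ≡ 4 (mod 72)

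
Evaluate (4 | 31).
(4/31) = 4^{15} mod 31 = 1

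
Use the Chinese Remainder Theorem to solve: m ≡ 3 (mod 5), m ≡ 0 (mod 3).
M = 5 × 3 = 15. M₁ = 3, y₁ ≡ 2 (mod 5). M₂ = 5, y₂ ≡ 2 (mod 3). m = 3×3×2 + 0×5×2 ≡ 3 (mod 15)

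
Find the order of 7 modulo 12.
Powers of 7 mod 12: 7^1≡7, 7^2≡1. Order = 2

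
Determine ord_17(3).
Powers of 3 mod 17: 3^1≡3, 3^2≡9, 3^3≡10, 3^4≡13, 3^5≡5, 3^6≡15, 3^7≡11, 3^8≡16, 3^9≡14, 3^10≡8, 3^11≡7, 3^12≡4, 3^13≡12, 3^14≡2, 3^15≡6, 3^16≡1. ord_17(3) = 16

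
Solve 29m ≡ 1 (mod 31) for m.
Since 31 is prime, by Fermat 29^(-1) ≡ 29^{29} ≡ 15 (mod 31). Verify: 29 × 15 = 435 ≡ 1 (mod 31)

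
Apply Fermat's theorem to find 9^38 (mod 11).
By Fermat: 9^{10} ≡ 1 (mod 11). 38 = 3×10 + 8. So 9^{38} ≡ 9^{8} ≡ 3 (mod 11)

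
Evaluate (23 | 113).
(23/113) = 23^{56} mod 113 = -1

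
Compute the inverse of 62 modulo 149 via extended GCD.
Extended GCD: 62(-12) + 149(5) = 1. So 62^(-1) ≡ -12 ≡ 137 (mod 149). Verify: 62 × 137 = 8494 ≡ 1 (mod 149)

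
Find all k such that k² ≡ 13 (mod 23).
The square roots of 13 mod 23 are 6 and 17. Verify: 6² = 36 ≡ 13 (mod 23)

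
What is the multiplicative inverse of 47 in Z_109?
Since 109 is prime, by Fermat 47^(-1) ≡ 47^{107} ≡ 58 (mod 109). Verify: 47 × 58 = 2726 ≡ 1 (mod 109)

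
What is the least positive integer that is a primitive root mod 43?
g = 3. Powers: [3, 9, 27, 38, 28, 41, 37, 25, ...] generates all 42 non-zero residues.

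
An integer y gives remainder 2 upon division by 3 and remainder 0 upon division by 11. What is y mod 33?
M = 3 × 11 = 33. M₁ = 11, y₁ ≡ 2 mod 3. M₂ = 3, y₂ ≡ 4 mod 11. y = 2×11×2 + 0×3×4 ≡ 11 mod 33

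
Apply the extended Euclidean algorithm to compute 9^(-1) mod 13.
Extended GCD: 9(3) + 13(-2) = 1. So 9^(-1) ≡ 3 (mod 13). Verify: 9 × 3 = 27 ≡ 1 (mod 13)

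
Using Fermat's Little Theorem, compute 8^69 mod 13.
By Fermat: 8^{12} ≡ 1 mod 13. 69 = 5×12 + 9. So 8^{69} ≡ 8^{9} ≡ 8 mod 13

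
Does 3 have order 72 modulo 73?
3^{12} ≡ 1 (mod 73) and 12 < 72, so ord_73(3) = 12 ≠ 72 and 3 is not a primitive root.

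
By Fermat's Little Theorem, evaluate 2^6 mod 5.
By Fermat: 2^{4} ≡ 1 (mod 5). So 2^{6} = 2^{4} · 2^{2} ≡ 2^{2} ≡ 4 (mod 5)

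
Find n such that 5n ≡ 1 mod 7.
Since 7 is prime, by Fermat 5^(-1) ≡ 5^{5} ≡ 3 mod 7. Verify: 5 × 3 = 15 ≡ 1 mod 7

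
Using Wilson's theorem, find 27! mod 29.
(28)! = (27)! × (28) ≡ -1 mod 29. So (27)! ≡ -1 × (28)^(-1) ≡ (-1)×(-1) = 1 mod 29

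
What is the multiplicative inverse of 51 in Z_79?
Since 79 is prime, by Fermat 51^(-1) ≡ 51^{77} ≡ 31 (mod 79). Verify: 51 × 31 = 1581 ≡ 1 (mod 79)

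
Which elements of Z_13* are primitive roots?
There are φ(12) = 4 primitive roots mod 13: {2, 6, 7, 11}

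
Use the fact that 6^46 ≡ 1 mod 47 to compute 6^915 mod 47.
By Fermat: 6^{46} ≡ 1 mod 47. 915 ≡ 41 mod 46. So 6^{915} ≡ 6^{41} ≡ 9 mod 47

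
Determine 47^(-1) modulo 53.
Since 53 is prime, by Fermat 47^(-1) ≡ 47^{51} ≡ 44 (mod 53). Verify: 47 × 44 = 2068 ≡ 1 (mod 53)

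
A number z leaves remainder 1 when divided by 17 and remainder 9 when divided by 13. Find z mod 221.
M = 17 × 13 = 221. M₁ = 13, y₁ ≡ 4 mod 17. M₂ = 17, y₂ ≡ 10 mod 13. z = 1×13×4 + 9×17×10 ≡ 35 mod 221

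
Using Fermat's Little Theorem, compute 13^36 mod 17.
By Fermat: 13^{16} ≡ 1 (mod 17). 36 = 2×16 + 4. So 13^{36} ≡ 13^{4} ≡ 1 (mod 17)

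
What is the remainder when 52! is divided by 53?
By Wilson's theorem, (52)! ≡ -1 ≡ 52 (mod 53)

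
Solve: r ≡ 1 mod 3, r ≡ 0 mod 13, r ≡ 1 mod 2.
M = 3 × 13 × 2 = 78. M₁ = 26, y₁ ≡ 2 mod 3. M₂ = 6, y₂ ≡ 11 mod 13. M₃ = 39, y₃ ≡ 1 mod 2. r = 1×26×2 + 0×6×11 + 1×39×1 ≡ 13 mod 78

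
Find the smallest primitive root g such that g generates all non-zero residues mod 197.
g = 2. Powers: [2, 4, 8, 16, 32, 64, 128, 59, 118, 39, ...] generates all 196 non-zero residues.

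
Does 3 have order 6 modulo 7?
ord_7(3) divides 6. For each prime q|6: 3^{3}≡6, 3^{2}≡2, none ≡ 1. So 3 has order 6 and is a primitive root mod 7.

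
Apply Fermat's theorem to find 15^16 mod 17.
By Fermat's Little Theorem, 15^{16} ≡ 1 mod 17 since 17 is prime and gcd(15, 17) = 1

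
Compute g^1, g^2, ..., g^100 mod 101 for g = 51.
51^1, 51^2, ..., 51^{100} mod 101: [51, 76, 38, 19, 60, 30, 15, 58, 29, 65, 83, 92, 46, 23, 62, 31, 66, 33, 67, 84, 42, 21, 61, 81, 91, 96, 48, 24, 12, 6, 3, 52, 26, 13, 57, 79, 90, 45, 73, 87, 94, 47, 74, 37, 69, 85, 93, 97, 99, 100, 50, 25, 63, 82, 41, 71, 86, 43, 72, 36, 18, 9, 55, 78, 39, 70, 35, 68, 34, 17, 59, 80, 40, 20, 10, 5, 53, 77, 89, 95, 98, 49, 75, 88, 44, 22, 11, 56, 28, 14, 7, 54, 27, 64, 32, 16, 8, 4, 2, 1]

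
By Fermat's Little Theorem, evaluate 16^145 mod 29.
By Fermat: 16^{28} ≡ 1 mod 29. 145 = 5×28 + 5. So 16^{145} ≡ 16^{5} ≡ 23 mod 29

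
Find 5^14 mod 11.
Using Fermat: 5^{10} ≡ 1 mod 11. 14 ≡ 4 mod 10. So 5^{14} ≡ 5^{4} ≡ 9 mod 11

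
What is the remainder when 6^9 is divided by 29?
By repeated squaring mod 29: 6^{1}≡6, 6^{2}≡7, 6^{4}≡20, 6^{8}≡23. Then 6^{9} = 6^{8+1} ≡ 23 × 6 ≡ 22 mod 29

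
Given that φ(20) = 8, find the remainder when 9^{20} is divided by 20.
By Euler: 9^{8} ≡ 1 mod 20 since gcd(9, 20) = 1. 20 = 2×8 + 4. So 9^{20} ≡ 9^{4} ≡ 1 mod 20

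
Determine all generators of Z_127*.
There are φ(126) = 36 primitive roots mod 127: {3, 6, 7, 12, 14, 23, 29, 39, 43, 45, 46, 48, 53, 55, 56, 57, 58, 65, 67, 78, 83, 85, 86, 91, 92, 93, 96, 97, 101, 106, 109, 110, 112, 114, 116, 118}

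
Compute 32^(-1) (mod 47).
Since 47 is prime, by Fermat 32^(-1) ≡ 32^{45} ≡ 25 (mod 47). Verify: 32 × 25 = 800 ≡ 1 (mod 47)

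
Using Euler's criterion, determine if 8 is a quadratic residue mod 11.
By Euler's criterion: 8^{5} ≡ 10 mod 11. Since this equals -1 (≡ 10), 8 is not a QR.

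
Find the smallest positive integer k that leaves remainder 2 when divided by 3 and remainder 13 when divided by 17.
M = 3 × 17 = 51. M₁ = 17, y₁ ≡ 2 (mod 3). M₂ = 3, y₂ ≡ 6 (mod 17). k = 2×17×2 + 13×3×6 ≡ 47 (mod 51)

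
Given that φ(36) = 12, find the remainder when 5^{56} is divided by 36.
By Euler: 5^{12} ≡ 1 (mod 36) since gcd(5, 36) = 1. 56 = 4×12 + 8. So 5^{56} ≡ 5^{8} ≡ 25 (mod 36)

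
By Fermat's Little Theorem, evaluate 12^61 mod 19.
By Fermat: 12^{18} ≡ 1 (mod 19). 61 = 3×18 + 7. So 12^{61} ≡ 12^{7} ≡ 12 (mod 19)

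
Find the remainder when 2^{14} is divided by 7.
By Fermat: 2^{6} ≡ 1 (mod 7). 14 = 2×6 + 2. So 2^{14} ≡ 2^{2} ≡ 4 (mod 7)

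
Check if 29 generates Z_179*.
29^{89} ≡ 1 mod 179 and 89 < 178, so ord_179(29) = 89 ≠ 178 and 29 is not a primitive root.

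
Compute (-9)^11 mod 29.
By repeated squaring (mod 29): (-9)^{1}≡20, (-9)^{2}≡23, (-9)^{4}≡7, (-9)^{8}≡20. Then (-9)^{11} = (-9)^{8+2+1} ≡ 20 × 23 × 20 ≡ 7 (mod 29)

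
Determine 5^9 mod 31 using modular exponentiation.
By repeated squaring (mod 31): 5^{1}≡5, 5^{2}≡25, 5^{4}≡5, 5^{8}≡25. Then 5^{9} = 5^{8+1} ≡ 25 × 5 ≡ 1 (mod 31)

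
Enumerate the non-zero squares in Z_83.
Quadratic residues modulo 83: {1, 3, 4, 7, 9, 10, 11, 12, 16, 17, 21, 23, 25, 26, 27, 28, 29, 30, 31, 33, 36, 37, 38, 40, 41, 44, 48, 49, 51, 59, 61, 63, 64, 65, 68, 69, 70, 75, 77, 78, 81}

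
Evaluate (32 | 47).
(32/47) = 32^{23} mod 47 = 1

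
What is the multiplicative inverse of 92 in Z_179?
Since 179 is prime, by Fermat 92^(-1) ≡ 92^{177} ≡ 72 mod 179. Verify: 92 × 72 = 6624 ≡ 1 mod 179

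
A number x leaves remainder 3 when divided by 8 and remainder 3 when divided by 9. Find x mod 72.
M = 8 × 9 = 72. M₁ = 9, y₁ ≡ 1 mod 8. M₂ = 8, y₂ ≡ 8 mod 9. x = 3×9×1 + 3×8×8 ≡ 3 mod 72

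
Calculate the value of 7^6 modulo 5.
Using Fermat: 7^{4} ≡ 1 (mod 5). 6 ≡ 2 (mod 4). So 7^{6} ≡ 7^{2} ≡ 4 (mod 5)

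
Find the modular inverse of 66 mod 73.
Since 73 is prime, by Fermat 66^(-1) ≡ 66^{71} ≡ 52 (mod 73). Verify: 66 × 52 = 3432 ≡ 1 (mod 73)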